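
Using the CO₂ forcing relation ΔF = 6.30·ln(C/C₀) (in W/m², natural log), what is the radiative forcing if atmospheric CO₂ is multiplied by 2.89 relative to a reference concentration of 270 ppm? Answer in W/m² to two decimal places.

ΔF = 6.69 W/m²

Because the forcing depends only on the ratio C/C₀, the initial concentration does not enter.
ΔF = 6.30 × ln(2.89) = 6.30 × 1.06126 = 6.6859 W/m².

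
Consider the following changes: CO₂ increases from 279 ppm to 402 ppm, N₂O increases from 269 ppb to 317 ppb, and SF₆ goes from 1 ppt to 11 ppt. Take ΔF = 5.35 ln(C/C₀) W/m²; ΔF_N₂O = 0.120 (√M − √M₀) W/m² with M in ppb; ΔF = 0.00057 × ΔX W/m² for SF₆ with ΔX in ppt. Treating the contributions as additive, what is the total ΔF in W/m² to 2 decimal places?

CO₂: 5.35 × ln(402/279) = 5.35 × ln(1.44086) = 5.35 × 0.36524 = 1.9540 W/m².
N₂O: 0.120 × (√317 − √269) = 0.120 × (17.8045 − 16.4012) = 0.120 × 1.4033 = 0.1684 W/m².
SF₆: ΔF = 0.00057 × (11 − 1) = 0.00057 × 10 = 0.0057 W/m².
Total ΔF = 1.9540 + 0.1684 + 0.0057 = 2.1281 W/m².

ΔF = 2.13 W/m²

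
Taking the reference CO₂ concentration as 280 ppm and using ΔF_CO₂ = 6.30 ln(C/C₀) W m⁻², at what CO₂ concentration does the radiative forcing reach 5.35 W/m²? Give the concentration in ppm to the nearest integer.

Set 6.30 ln(C/280) = 5.35, so ln(C/280) = 5.35/6.30 = 0.84921.
Then C/280 = e^0.84921 = 2.33780, giving C = 280 × 2.33780 = 654.58 ppm.

C ≈ 655 ppm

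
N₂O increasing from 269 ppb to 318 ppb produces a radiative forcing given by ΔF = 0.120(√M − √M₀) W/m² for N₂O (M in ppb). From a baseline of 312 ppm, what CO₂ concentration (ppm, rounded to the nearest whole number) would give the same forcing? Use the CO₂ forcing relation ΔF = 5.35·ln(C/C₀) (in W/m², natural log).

C ≈ 322 ppm

N₂O forcing: 0.120 × (√318 − √269) = 0.120 × (17.8326 − 16.4012) = 0.120 × 1.4314 = 0.17177 W/m².
Set 5.35 ln(C/312) = 0.17177: ln(C/312) = 0.17177/5.35 = 0.03211, so C = 312 × e^0.03211 = 312 × 1.03263 = 322.18 ppm.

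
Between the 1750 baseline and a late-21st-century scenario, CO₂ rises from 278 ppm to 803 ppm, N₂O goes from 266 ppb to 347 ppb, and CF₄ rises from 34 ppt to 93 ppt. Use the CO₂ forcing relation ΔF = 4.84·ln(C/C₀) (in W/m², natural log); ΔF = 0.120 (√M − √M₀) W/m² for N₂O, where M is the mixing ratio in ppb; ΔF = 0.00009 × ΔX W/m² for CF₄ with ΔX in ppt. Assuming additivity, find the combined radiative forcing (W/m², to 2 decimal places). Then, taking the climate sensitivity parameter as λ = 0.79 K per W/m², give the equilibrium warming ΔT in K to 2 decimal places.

CO₂: 4.84 × ln(803/278) = 4.84 × ln(2.88849) = 4.84 × 1.06073 = 5.1339 W/m².
N₂O: 0.120 × (√347 − √266) = 0.120 × (18.6279 − 16.3095) = 0.120 × 2.3184 = 0.2782 W/m².
CF₄: ΔF = 0.00009 × (93 − 34) = 0.00009 × 59 = 0.0053 W/m².
Total ΔF = 5.1339 + 0.2782 + 0.0053 = 5.4174 W/m².
ΔT = λ ΔF = 0.79 × 5.42 = 4.2818 K.

ΔF = 5.42 W/m²; ΔT = 4.28 K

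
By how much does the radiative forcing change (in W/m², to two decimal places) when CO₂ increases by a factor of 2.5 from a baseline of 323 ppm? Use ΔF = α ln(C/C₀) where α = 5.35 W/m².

ΔF = 5.35 × ln(2.5) = 5.35 × 0.91629 = 4.9022 W/m².

ΔF = 4.90 W/m²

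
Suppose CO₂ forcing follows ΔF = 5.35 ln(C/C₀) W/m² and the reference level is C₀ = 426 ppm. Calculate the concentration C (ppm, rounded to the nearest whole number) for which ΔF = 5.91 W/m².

C ≈ 1286 ppm

Set 5.35 ln(C/426) = 5.91, so ln(C/426) = 5.91/5.35 = 1.10467.
Then C/426 = e^1.10467 = 3.01823, giving C = 426 × 3.01823 = 1285.77 ppm.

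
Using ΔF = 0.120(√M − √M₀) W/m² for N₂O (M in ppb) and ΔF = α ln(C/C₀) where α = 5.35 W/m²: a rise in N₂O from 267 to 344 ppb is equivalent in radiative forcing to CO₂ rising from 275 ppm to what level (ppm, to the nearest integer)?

C ≈ 289 ppm

N₂O forcing: 0.120 × (√344 − √267) = 0.120 × (18.5472 − 16.3401) = 0.120 × 2.2071 = 0.26485 W/m².
Set 5.35 ln(C/275) = 0.26485: ln(C/275) = 0.26485/5.35 = 0.04950, so C = 275 × e^0.04950 = 275 × 1.05075 = 288.96 ppm.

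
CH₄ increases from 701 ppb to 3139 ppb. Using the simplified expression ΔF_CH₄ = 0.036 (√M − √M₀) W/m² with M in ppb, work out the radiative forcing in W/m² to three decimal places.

ΔF = 1.064 W/m²

CH₄: 0.036 × (√3139 − √701) = 0.036 × (56.0268 − 26.4764) = 0.036 × 29.5504 = 1.0638 W/m².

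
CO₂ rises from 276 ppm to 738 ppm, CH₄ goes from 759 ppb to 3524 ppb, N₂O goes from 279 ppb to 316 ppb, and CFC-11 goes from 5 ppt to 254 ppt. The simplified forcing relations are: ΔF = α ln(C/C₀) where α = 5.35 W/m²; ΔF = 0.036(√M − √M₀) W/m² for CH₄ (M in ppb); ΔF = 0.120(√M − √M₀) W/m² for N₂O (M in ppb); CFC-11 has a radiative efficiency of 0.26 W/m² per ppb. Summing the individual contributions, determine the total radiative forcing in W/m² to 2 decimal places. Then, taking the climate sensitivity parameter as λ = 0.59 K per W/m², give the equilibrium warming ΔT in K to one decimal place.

CO₂: 5.35 × ln(738/276) = 5.35 × ln(2.67391) = 5.35 × 0.98354 = 5.2619 W/m².
CH₄: 0.036 × (√3524 − √759) = 0.036 × (59.3633 − 27.5500) = 0.036 × 31.8133 = 1.1453 W/m².
N₂O: 0.120 × (√316 − √279) = 0.120 × (17.7764 − 16.7033) = 0.120 × 1.0731 = 0.1288 W/m².
CFC-11: Δ = 254 − 5 = 249 ppt = 0.249 ppb; ΔF = 0.26 × 0.249 = 0.0647 W/m².
Total ΔF = 5.2619 + 1.1453 + 0.1288 + 0.0647 = 6.6007 W/m².
ΔT = λ ΔF = 0.59 × 6.60 = 3.8940 K.

ΔF = 6.60 W/m²; ΔT = 3.9 K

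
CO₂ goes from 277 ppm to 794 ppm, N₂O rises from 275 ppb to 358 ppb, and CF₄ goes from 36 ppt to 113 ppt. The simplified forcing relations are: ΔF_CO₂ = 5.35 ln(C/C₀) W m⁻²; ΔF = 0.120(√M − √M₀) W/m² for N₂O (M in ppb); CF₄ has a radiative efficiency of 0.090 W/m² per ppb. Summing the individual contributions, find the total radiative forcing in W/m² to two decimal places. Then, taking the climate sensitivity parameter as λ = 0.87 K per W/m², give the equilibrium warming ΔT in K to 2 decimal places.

CO₂: 5.35 × ln(794/277) = 5.35 × ln(2.86643) = 5.35 × 1.05307 = 5.6339 W/m².
N₂O: 0.120 × (√358 − √275) = 0.120 × (18.9209 − 16.5831) = 0.120 × 2.3378 = 0.2805 W/m².
CF₄: Δ = 113 − 36 = 77 ppt = 0.077 ppb; ΔF = 0.090 × 0.077 = 0.0069 W/m².
Total ΔF = 5.6339 + 0.2805 + 0.0069 = 5.9213 W/m².
ΔT = λ ΔF = 0.87 × 5.92 = 5.1504 K.

ΔF = 5.92 W/m²; ΔT = 5.15 K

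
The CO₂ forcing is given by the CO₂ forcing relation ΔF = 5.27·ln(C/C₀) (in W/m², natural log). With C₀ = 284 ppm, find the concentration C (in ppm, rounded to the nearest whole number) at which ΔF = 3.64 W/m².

Set 5.27 ln(C/284) = 3.64, so ln(C/284) = 3.64/5.27 = 0.69070.
Then C/284 = e^0.69070 = 1.99511, giving C = 284 × 1.99511 = 566.61 ppm.

C ≈ 567 ppm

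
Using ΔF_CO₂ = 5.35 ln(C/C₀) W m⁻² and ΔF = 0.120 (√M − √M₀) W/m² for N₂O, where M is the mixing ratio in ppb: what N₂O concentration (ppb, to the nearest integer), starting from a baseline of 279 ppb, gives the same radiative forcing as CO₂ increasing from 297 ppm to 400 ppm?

M ≈ 899 ppb

CO₂ forcing: 5.35 × ln(400/297) = 5.35 × 0.297732 = 1.59287 W/m².
Set 0.120(√M − √279) = 1.59287: √M = 1.59287/0.120 + √279 = 13.2739 + 16.7033 = 29.9772.
M = (29.9772)² = 898.63 ppb.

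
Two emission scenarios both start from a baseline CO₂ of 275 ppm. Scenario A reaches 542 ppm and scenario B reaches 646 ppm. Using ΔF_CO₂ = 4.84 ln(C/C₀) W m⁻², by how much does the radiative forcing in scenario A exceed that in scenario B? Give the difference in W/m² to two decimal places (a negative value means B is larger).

ΔF_A = 4.84 ln(542/275) = 4.84 × 0.67849 = 3.2839 W/m².
ΔF_B = 4.84 ln(646/275) = 4.84 × 0.85403 = 4.1335 W/m².
Difference: 3.2839 − 4.1335 = -0.8496 W/m².
(Equivalently, ΔF_A − ΔF_B = 4.84 ln(542/646) = 4.84 × -0.17553 = -0.8496 W/m².)

ΔF_A − ΔF_B = -0.85 W/m²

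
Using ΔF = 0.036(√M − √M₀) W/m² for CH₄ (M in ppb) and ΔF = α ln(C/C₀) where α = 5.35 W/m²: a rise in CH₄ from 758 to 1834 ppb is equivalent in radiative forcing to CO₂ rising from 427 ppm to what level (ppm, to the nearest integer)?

CH₄ forcing: 0.036 × (√1834 − √758) = 0.036 × (42.8252 − 27.5318) = 0.036 × 15.2934 = 0.55056 W/m².
Set 5.35 ln(C/427) = 0.55056: ln(C/427) = 0.55056/5.35 = 0.10291, so C = 427 × e^0.10291 = 427 × 1.10839 = 473.28 ppm.

C ≈ 473 ppm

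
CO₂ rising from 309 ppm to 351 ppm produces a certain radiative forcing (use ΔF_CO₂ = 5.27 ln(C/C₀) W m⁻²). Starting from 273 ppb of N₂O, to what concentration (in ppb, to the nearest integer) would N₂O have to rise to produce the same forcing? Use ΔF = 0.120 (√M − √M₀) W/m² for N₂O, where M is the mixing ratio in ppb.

CO₂ forcing: 5.27 × ln(351/309) = 5.27 × 0.127445 = 0.67164 W/m².
Set 0.120(√M − √273) = 0.67164: √M = 0.67164/0.120 + √273 = 5.5970 + 16.5227 = 22.1197.
M = (22.1197)² = 489.28 ppb.

M ≈ 489 ppb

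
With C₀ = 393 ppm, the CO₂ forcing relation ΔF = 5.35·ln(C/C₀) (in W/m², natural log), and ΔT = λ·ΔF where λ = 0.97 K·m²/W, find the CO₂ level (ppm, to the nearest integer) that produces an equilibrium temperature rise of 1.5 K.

Required forcing: ΔF = ΔT/λ = 1.5/0.97 = 1.5464 W/m².
Then ln(C/393) = ΔF/5.35 = 1.5464/5.35 = 0.28905.
So C = 393 × e^0.28905 = 393 × 1.33516 = 524.72 ppm.

C ≈ 525 ppm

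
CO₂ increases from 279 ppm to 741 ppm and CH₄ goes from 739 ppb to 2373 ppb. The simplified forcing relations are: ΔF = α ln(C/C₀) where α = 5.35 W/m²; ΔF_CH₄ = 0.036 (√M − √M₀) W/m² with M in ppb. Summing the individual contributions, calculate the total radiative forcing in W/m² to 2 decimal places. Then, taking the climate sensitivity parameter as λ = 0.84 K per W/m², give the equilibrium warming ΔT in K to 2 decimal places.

ΔF = 6.00 W/m²; ΔT = 5.04 K

CO₂: 5.35 × ln(741/279) = 5.35 × ln(2.65591) = 5.35 × 0.97679 = 5.2258 W/m².
CH₄: 0.036 × (√2373 − √739) = 0.036 × (48.7134 − 27.1846) = 0.036 × 21.5288 = 0.7750 W/m².
Total ΔF = 5.2258 + 0.7750 = 6.0008 W/m².
ΔT = λ ΔF = 0.84 × 6.00 = 5.0400 K.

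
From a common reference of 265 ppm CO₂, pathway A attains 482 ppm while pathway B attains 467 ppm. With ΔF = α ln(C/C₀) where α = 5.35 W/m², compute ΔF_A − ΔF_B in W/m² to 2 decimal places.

ΔF_A − ΔF_B = 0.17 W/m²

ΔF_A = 5.35 ln(482/265) = 5.35 × 0.59821 = 3.2004 W/m².
ΔF_B = 5.35 ln(467/265) = 5.35 × 0.56660 = 3.0313 W/m².
Difference: 3.2004 − 3.0313 = 0.1691 W/m².
(Equivalently, ΔF_A − ΔF_B = 5.35 ln(482/467) = 5.35 × 0.03161 = 0.1691 W/m².)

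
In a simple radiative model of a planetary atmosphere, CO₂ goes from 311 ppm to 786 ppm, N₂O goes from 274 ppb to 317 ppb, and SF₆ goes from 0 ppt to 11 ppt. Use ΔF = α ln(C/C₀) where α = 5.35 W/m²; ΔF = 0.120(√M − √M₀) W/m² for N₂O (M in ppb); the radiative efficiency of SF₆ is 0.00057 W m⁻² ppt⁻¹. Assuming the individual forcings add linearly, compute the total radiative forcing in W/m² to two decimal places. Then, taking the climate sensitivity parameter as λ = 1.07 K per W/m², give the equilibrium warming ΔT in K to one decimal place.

ΔF = 5.12 W/m²; ΔT = 5.5 K

CO₂: 5.35 × ln(786/311) = 5.35 × ln(2.52733) = 5.35 × 0.92716 = 4.9603 W/m².
N₂O: 0.120 × (√317 − √274) = 0.120 × (17.8045 − 16.5529) = 0.120 × 1.2516 = 0.1502 W/m².
SF₆: ΔF = 0.00057 × (11 − 0) = 0.00057 × 11 = 0.0063 W/m².
Total ΔF = 4.9603 + 0.1502 + 0.0063 = 5.1168 W/m².
ΔT = λ ΔF = 1.07 × 5.12 = 5.4784 K.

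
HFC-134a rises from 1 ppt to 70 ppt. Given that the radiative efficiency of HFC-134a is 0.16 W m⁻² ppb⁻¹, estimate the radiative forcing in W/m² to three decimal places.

HFC-134a: Δ = 70 − 1 = 69 ppt = 0.069 ppb; ΔF = 0.16 × 0.069 = 0.0110 W/m².

ΔF = 0.011 W/m²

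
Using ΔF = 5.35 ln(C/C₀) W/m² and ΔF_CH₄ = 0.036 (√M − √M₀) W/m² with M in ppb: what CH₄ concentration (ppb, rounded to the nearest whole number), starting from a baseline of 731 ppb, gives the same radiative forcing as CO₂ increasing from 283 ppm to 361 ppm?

M ≈ 3996 ppb

CO₂ forcing: 5.35 × ln(361/283) = 5.35 × 0.243431 = 1.30236 W/m².
Set 0.036(√M − √731) = 1.30236: √M = 1.30236/0.036 + √731 = 36.1767 + 27.0370 = 63.2137.
M = (63.2137)² = 3995.97 ppb.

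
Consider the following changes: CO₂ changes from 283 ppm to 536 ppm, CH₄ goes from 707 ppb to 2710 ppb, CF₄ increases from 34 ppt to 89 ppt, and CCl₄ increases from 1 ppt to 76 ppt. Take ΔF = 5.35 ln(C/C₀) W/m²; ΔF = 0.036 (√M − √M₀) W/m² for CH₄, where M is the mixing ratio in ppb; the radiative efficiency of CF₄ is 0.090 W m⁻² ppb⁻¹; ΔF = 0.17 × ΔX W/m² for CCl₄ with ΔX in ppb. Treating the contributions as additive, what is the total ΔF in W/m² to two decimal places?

CO₂: 5.35 × ln(536/283) = 5.35 × ln(1.89399) = 5.35 × 0.63869 = 3.4170 W/m².
CH₄: 0.036 × (√2710 − √707) = 0.036 × (52.0577 − 26.5895) = 0.036 × 25.4682 = 0.9169 W/m².
CF₄: Δ = 89 − 34 = 55 ppt = 0.055 ppb; ΔF = 0.090 × 0.055 = 0.0050 W/m².
CCl₄: Δ = 76 − 1 = 75 ppt = 0.075 ppb; ΔF = 0.17 × 0.075 = 0.0128 W/m².
Total ΔF = 3.4170 + 0.9169 + 0.0050 + 0.0128 = 4.3517 W/m².

ΔF = 4.35 W/m²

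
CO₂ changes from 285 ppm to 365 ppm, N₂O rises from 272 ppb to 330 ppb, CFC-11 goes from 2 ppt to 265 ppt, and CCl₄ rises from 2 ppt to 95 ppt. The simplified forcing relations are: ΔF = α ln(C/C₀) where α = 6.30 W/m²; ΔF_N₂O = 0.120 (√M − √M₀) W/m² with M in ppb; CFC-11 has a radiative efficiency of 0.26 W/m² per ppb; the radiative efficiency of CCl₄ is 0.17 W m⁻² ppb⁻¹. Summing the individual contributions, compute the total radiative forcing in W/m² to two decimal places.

CO₂: 6.30 × ln(365/285) = 6.30 × ln(1.28070) = 6.30 × 0.24741 = 1.5587 W/m².
N₂O: 0.120 × (√330 − √272) = 0.120 × (18.1659 − 16.4924) = 0.120 × 1.6735 = 0.2008 W/m².
CFC-11: Δ = 265 − 2 = 263 ppt = 0.263 ppb; ΔF = 0.26 × 0.263 = 0.0684 W/m².
CCl₄: Δ = 95 − 2 = 93 ppt = 0.093 ppb; ΔF = 0.17 × 0.093 = 0.0158 W/m².
Total ΔF = 1.5587 + 0.2008 + 0.0684 + 0.0158 = 1.8437 W/m².

ΔF = 1.84 W/m²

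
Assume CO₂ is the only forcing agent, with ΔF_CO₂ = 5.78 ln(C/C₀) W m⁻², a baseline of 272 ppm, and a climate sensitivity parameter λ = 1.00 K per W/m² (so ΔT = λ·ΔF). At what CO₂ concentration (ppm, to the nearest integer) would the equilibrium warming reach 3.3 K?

Required forcing: ΔF = ΔT/λ = 3.3/1.00 = 3.3000 W/m².
Then ln(C/272) = ΔF/5.78 = 3.3000/5.78 = 0.57093.
So C = 272 × e^0.57093 = 272 × 1.76991 = 481.42 ppm.

C ≈ 481 ppm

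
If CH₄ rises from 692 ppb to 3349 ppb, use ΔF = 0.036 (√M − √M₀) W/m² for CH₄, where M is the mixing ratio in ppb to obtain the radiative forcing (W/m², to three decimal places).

ΔF = 1.136 W/m²

CH₄: 0.036 × (√3349 − √692) = 0.036 × (57.8705 − 26.3059) = 0.036 × 31.5646 = 1.1363 W/m².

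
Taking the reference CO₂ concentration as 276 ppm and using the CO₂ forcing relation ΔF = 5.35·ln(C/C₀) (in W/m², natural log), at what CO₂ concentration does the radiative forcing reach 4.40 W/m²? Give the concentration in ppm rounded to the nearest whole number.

Set 5.35 ln(C/276) = 4.40, so ln(C/276) = 4.40/5.35 = 0.82243.
Then C/276 = e^0.82243 = 2.27602, giving C = 276 × 2.27602 = 628.18 ppm.

C ≈ 628 ppm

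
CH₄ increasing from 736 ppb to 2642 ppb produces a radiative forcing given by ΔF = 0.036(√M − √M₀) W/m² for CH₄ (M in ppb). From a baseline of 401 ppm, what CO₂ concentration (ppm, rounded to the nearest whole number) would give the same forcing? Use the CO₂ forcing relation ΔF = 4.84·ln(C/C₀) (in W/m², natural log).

C ≈ 480 ppm

CH₄ forcing: 0.036 × (√2642 − √736) = 0.036 × (51.4004 − 27.1293) = 0.036 × 24.2711 = 0.87376 W/m².
Set 4.84 ln(C/401) = 0.87376: ln(C/401) = 0.87376/4.84 = 0.18053, so C = 401 × e^0.18053 = 401 × 1.19785 = 480.34 ppm.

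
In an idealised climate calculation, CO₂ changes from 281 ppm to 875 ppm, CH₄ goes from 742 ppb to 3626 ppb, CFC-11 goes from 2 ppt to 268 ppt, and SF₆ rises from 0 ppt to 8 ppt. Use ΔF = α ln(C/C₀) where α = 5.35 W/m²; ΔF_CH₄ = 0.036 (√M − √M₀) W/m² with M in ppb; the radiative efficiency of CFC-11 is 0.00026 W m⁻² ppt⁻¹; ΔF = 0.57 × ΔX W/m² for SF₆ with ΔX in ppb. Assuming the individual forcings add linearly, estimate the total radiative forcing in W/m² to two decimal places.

ΔF = 7.34 W/m²

CO₂: 5.35 × ln(875/281) = 5.35 × ln(3.11388) = 5.35 × 1.13587 = 6.0769 W/m².
CH₄: 0.036 × (√3626 − √742) = 0.036 × (60.2163 − 27.2397) = 0.036 × 32.9766 = 1.1872 W/m².
CFC-11: ΔF = 0.00026 × (268 − 2) = 0.00026 × 266 = 0.0692 W/m².
SF₆: Δ = 8 − 0 = 8 ppt = 0.008 ppb; ΔF = 0.57 × 0.008 = 0.0046 W/m².
Total ΔF = 6.0769 + 1.1872 + 0.0692 + 0.0046 = 7.3379 W/m².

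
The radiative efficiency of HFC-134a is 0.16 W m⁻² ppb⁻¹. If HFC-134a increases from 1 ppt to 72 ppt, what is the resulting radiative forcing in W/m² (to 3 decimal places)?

ΔF = 0.011 W/m²

HFC-134a: Δ = 72 − 1 = 71 ppt = 0.071 ppb; ΔF = 0.16 × 0.071 = 0.0114 W/m².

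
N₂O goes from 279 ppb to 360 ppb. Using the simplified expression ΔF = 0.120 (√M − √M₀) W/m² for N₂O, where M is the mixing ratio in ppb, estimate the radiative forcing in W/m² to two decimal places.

N₂O: 0.120 × (√360 − √279) = 0.120 × (18.9737 − 16.7033) = 0.120 × 2.2704 = 0.2724 W/m².

ΔF = 0.27 W/m²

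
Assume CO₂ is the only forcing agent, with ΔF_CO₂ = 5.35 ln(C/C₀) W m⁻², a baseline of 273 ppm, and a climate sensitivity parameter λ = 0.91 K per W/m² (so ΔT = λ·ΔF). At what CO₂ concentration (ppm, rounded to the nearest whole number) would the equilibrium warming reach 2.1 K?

C ≈ 420 ppm

Required forcing: ΔF = ΔT/λ = 2.1/0.91 = 2.3077 W/m².
Then ln(C/273) = ΔF/5.35 = 2.3077/5.35 = 0.43135.
So C = 273 × e^0.43135 = 273 × 1.53933 = 420.24 ppm.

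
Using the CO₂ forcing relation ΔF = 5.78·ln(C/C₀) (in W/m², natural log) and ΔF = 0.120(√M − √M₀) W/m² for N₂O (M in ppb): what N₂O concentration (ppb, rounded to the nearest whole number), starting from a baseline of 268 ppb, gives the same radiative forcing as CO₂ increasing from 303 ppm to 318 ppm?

CO₂ forcing: 5.78 × ln(318/303) = 5.78 × 0.048319 = 0.27928 W/m².
Set 0.120(√M − √268) = 0.27928: √M = 0.27928/0.120 + √268 = 2.3273 + 16.3707 = 18.6980.
M = (18.6980)² = 349.62 ppb.

M ≈ 350 ppb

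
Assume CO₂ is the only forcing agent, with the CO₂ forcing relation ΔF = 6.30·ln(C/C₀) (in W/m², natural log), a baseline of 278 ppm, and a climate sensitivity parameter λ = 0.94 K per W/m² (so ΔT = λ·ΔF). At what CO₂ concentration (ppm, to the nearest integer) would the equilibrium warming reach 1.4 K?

C ≈ 352 ppm

Required forcing: ΔF = ΔT/λ = 1.4/0.94 = 1.4894 W/m².
Then ln(C/278) = ΔF/6.30 = 1.4894/6.30 = 0.23641.
So C = 278 × e^0.23641 = 278 × 1.26669 = 352.14 ppm.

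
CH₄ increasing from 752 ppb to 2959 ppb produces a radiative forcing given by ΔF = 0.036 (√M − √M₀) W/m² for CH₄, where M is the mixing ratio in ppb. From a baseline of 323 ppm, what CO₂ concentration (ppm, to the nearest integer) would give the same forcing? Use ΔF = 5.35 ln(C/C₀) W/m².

CH₄ forcing: 0.036 × (√2959 − √752) = 0.036 × (54.3967 − 27.4226) = 0.036 × 26.9741 = 0.97107 W/m².
Set 5.35 ln(C/323) = 0.97107: ln(C/323) = 0.97107/5.35 = 0.18151, so C = 323 × e^0.18151 = 323 × 1.19903 = 387.29 ppm.

C ≈ 387 ppm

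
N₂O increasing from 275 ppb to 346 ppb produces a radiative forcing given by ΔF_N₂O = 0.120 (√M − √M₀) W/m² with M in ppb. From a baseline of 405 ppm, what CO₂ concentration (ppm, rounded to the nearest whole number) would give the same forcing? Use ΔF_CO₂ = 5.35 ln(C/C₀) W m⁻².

C ≈ 424 ppm

N₂O forcing: 0.120 × (√346 − √275) = 0.120 × (18.6011 − 16.5831) = 0.120 × 2.0180 = 0.24216 W/m².
Set 5.35 ln(C/405) = 0.24216: ln(C/405) = 0.24216/5.35 = 0.04526, so C = 405 × e^0.04526 = 405 × 1.04630 = 423.75 ppm.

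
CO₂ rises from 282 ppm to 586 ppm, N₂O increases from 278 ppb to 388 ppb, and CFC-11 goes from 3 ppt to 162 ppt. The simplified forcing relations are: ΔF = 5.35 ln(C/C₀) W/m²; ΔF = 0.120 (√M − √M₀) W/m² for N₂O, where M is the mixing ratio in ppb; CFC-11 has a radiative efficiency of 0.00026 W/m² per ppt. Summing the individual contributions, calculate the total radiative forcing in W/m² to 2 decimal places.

ΔF = 4.32 W/m²

CO₂: 5.35 × ln(586/282) = 5.35 × ln(2.07801) = 5.35 × 0.73141 = 3.9130 W/m².
N₂O: 0.120 × (√388 − √278) = 0.120 × (19.6977 − 16.6733) = 0.120 × 3.0244 = 0.3629 W/m².
CFC-11: ΔF = 0.00026 × (162 − 3) = 0.00026 × 159 = 0.0413 W/m².
Total ΔF = 3.9130 + 0.3629 + 0.0413 = 4.3172 W/m².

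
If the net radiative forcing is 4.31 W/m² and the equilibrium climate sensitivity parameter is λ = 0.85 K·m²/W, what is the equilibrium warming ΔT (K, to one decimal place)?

ΔT = λ ΔF = 0.85 × 4.31 = 3.6635 K.

ΔT = 3.7 K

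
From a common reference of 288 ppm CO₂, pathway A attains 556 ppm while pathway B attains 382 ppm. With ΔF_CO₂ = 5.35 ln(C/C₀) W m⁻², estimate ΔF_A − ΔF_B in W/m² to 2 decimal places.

ΔF_A = 5.35 ln(556/288) = 5.35 × 0.65781 = 3.5193 W/m².
ΔF_B = 5.35 ln(382/288) = 5.35 × 0.28246 = 1.5112 W/m².
Difference: 3.5193 − 1.5112 = 2.0081 W/m².
(Equivalently, ΔF_A − ΔF_B = 5.35 ln(556/382) = 5.35 × 0.37535 = 2.0081 W/m².)

ΔF_A − ΔF_B = 2.01 W/m²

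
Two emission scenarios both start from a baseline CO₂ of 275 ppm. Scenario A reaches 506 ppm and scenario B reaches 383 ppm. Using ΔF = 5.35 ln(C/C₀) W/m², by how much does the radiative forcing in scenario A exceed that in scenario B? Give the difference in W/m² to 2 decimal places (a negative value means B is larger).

ΔF_A − ΔF_B = 1.49 W/m²

ΔF_A = 5.35 ln(506/275) = 5.35 × 0.60977 = 3.2623 W/m².
ΔF_B = 5.35 ln(383/275) = 5.35 × 0.33126 = 1.7722 W/m².
Difference: 3.2623 − 1.7722 = 1.4901 W/m².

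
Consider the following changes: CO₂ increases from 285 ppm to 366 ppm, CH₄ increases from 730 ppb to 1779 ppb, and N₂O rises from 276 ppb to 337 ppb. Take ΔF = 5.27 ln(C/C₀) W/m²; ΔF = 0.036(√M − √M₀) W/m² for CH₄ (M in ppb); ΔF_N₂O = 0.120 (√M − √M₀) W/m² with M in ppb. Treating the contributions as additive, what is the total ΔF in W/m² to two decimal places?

ΔF = 2.07 W/m²

CO₂: 5.27 × ln(366/285) = 5.27 × ln(1.28421) = 5.27 × 0.25014 = 1.3182 W/m².
CH₄: 0.036 × (√1779 − √730) = 0.036 × (42.1782 − 27.0185) = 0.036 × 15.1597 = 0.5457 W/m².
N₂O: 0.120 × (√337 − √276) = 0.120 × (18.3576 − 16.6132) = 0.120 × 1.7444 = 0.2093 W/m².
Total ΔF = 1.3182 + 0.5457 + 0.2093 = 2.0732 W/m².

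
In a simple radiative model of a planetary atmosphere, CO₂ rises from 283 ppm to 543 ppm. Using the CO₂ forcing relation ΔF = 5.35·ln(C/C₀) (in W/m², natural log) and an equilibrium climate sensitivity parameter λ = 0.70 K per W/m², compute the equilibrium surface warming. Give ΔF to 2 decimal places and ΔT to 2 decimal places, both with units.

ΔF = 3.49 W/m²; ΔT = 2.44 K

CO₂: 5.35 × ln(543/283) = 5.35 × ln(1.91873) = 5.35 × 0.65166 = 3.4864 W/m².
ΔT = λ ΔF = 0.70 × 3.49 = 2.4430 K.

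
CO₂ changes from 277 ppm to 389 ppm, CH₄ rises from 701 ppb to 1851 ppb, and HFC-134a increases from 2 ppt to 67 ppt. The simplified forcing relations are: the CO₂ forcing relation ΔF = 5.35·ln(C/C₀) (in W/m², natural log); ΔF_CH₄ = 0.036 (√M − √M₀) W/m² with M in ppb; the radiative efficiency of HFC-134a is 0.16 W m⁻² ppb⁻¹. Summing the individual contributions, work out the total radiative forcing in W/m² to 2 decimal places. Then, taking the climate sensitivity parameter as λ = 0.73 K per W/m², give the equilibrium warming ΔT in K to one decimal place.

CO₂: 5.35 × ln(389/277) = 5.35 × ln(1.40433) = 5.35 × 0.33956 = 1.8166 W/m².
CH₄: 0.036 × (√1851 − √701) = 0.036 × (43.0232 − 26.4764) = 0.036 × 16.5468 = 0.5957 W/m².
HFC-134a: Δ = 67 − 2 = 65 ppt = 0.065 ppb; ΔF = 0.16 × 0.065 = 0.0104 W/m².
Total ΔF = 1.8166 + 0.5957 + 0.0104 = 2.4227 W/m².
ΔT = λ ΔF = 0.73 × 2.42 = 1.7666 K.

ΔF = 2.42 W/m²; ΔT = 1.8 K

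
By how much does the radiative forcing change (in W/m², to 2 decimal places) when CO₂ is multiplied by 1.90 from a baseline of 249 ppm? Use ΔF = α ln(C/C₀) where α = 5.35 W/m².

Because the forcing depends only on the ratio C/C₀, the initial concentration does not enter.
ΔF = 5.35 × ln(1.90) = 5.35 × 0.64185 = 3.4339 W/m².

ΔF = 3.43 W/m²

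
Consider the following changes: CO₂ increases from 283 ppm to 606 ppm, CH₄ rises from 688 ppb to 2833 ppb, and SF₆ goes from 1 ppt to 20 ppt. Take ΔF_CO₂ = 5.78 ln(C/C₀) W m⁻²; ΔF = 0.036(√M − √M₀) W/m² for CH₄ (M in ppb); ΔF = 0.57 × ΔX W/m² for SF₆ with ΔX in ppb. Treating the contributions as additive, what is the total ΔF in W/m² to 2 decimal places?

CO₂: 5.78 × ln(606/283) = 5.78 × ln(2.14134) = 5.78 × 0.76143 = 4.4011 W/m².
CH₄: 0.036 × (√2833 − √688) = 0.036 × (53.2259 − 26.2298) = 0.036 × 26.9961 = 0.9719 W/m².
SF₆: Δ = 20 − 1 = 19 ppt = 0.019 ppb; ΔF = 0.57 × 0.019 = 0.0108 W/m².
Total ΔF = 4.4011 + 0.9719 + 0.0108 = 5.3838 W/m².

ΔF = 5.38 W/m²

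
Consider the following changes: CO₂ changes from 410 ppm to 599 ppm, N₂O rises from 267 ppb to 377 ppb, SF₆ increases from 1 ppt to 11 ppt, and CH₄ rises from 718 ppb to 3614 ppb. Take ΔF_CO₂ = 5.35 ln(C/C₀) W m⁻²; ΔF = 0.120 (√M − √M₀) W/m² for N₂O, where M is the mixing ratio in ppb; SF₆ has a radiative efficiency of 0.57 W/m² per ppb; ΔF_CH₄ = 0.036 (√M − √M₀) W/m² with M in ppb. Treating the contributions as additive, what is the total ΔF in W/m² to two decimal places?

CO₂: 5.35 × ln(599/410) = 5.35 × ln(1.46098) = 5.35 × 0.37911 = 2.0282 W/m².
N₂O: 0.120 × (√377 − √267) = 0.120 × (19.4165 − 16.3401) = 0.120 × 3.0764 = 0.3692 W/m².
SF₆: Δ = 11 − 1 = 10 ppt = 0.010 ppb; ΔF = 0.57 × 0.010 = 0.0057 W/m².
CH₄: 0.036 × (√3614 − √718) = 0.036 × (60.1166 − 26.7955) = 0.036 × 33.3211 = 1.1996 W/m².
Total ΔF = 2.0282 + 0.3692 + 0.0057 + 1.1996 = 3.6027 W/m².

ΔF = 3.60 W/m²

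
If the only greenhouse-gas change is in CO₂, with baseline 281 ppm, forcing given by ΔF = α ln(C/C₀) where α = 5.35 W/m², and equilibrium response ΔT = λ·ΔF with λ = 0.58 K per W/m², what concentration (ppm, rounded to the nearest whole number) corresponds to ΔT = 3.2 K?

C ≈ 788 ppm

Required forcing: ΔF = ΔT/λ = 3.2/0.58 = 5.5172 W/m².
Then ln(C/281) = ΔF/5.35 = 5.5172/5.35 = 1.03125.
So C = 281 × e^1.03125 = 281 × 2.80457 = 788.08 ppm.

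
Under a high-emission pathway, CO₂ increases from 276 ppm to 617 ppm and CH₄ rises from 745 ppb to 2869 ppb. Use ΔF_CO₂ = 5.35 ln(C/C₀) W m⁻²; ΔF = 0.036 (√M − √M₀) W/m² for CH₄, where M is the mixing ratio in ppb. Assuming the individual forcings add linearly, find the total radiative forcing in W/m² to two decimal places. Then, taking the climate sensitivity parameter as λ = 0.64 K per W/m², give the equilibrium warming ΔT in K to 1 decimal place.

ΔF = 5.25 W/m²; ΔT = 3.4 K

CO₂: 5.35 × ln(617/276) = 5.35 × ln(2.23551) = 5.35 × 0.80447 = 4.3039 W/m².
CH₄: 0.036 × (√2869 − √745) = 0.036 × (53.5630 − 27.2947) = 0.036 × 26.2683 = 0.9457 W/m².
Total ΔF = 4.3039 + 0.9457 = 5.2496 W/m².
ΔT = λ ΔF = 0.64 × 5.25 = 3.3600 K.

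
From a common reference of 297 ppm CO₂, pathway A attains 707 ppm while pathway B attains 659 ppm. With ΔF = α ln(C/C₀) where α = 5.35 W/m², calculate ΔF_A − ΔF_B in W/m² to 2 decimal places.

ΔF_A − ΔF_B = 0.38 W/m²

ΔF_A = 5.35 ln(707/297) = 5.35 × 0.86730 = 4.6401 W/m².
ΔF_B = 5.35 ln(659/297) = 5.35 × 0.79699 = 4.2639 W/m².
Difference: 4.6401 − 4.2639 = 0.3762 W/m².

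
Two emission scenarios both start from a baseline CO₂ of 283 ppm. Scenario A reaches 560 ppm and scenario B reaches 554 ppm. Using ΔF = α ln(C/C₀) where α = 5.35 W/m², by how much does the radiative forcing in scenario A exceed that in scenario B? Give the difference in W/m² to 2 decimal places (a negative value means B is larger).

ΔF_A − ΔF_B = 0.06 W/m²

ΔF_A = 5.35 ln(560/283) = 5.35 × 0.68249 = 3.6513 W/m².
ΔF_B = 5.35 ln(554/283) = 5.35 × 0.67172 = 3.5937 W/m².
Difference: 3.6513 − 3.5937 = 0.0576 W/m².
(Equivalently, ΔF_A − ΔF_B = 5.35 ln(560/554) = 5.35 × 0.01077 = 0.0576 W/m².)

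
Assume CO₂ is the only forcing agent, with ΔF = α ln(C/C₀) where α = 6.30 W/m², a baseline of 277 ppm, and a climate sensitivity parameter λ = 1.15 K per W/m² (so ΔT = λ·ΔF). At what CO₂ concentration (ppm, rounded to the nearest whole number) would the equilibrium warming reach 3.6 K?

Required forcing: ΔF = ΔT/λ = 3.6/1.15 = 3.1304 W/m².
Then ln(C/277) = ΔF/6.30 = 3.1304/6.30 = 0.49689.
So C = 277 × e^0.49689 = 277 × 1.64360 = 455.28 ppm.

C ≈ 455 ppm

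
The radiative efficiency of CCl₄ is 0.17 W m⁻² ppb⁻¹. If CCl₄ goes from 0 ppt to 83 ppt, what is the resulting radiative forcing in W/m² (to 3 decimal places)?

CCl₄: Δ = 83 − 0 = 83 ppt = 0.083 ppb; ΔF = 0.17 × 0.083 = 0.0141 W/m².

ΔF = 0.014 W/m²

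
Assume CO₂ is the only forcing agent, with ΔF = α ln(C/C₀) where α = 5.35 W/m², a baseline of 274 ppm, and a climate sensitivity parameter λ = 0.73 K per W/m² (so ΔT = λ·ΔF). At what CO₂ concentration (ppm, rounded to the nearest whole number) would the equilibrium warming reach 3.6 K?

Required forcing: ΔF = ΔT/λ = 3.6/0.73 = 4.9315 W/m².
Then ln(C/274) = ΔF/5.35 = 4.9315/5.35 = 0.92178.
So C = 274 × e^0.92178 = 274 × 2.51376 = 688.77 ppm.

C ≈ 689 ppm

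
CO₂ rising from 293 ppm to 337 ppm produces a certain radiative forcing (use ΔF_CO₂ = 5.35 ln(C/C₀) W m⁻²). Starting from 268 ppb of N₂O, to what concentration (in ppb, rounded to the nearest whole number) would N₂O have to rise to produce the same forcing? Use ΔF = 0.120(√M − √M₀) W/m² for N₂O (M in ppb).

M ≈ 511 ppb

CO₂ forcing: 5.35 × ln(337/293) = 5.35 × 0.139910 = 0.74852 W/m².
Set 0.120(√M − √268) = 0.74852: √M = 0.74852/0.120 + √268 = 6.2377 + 16.3707 = 22.6084.
M = (22.6084)² = 511.14 ppb.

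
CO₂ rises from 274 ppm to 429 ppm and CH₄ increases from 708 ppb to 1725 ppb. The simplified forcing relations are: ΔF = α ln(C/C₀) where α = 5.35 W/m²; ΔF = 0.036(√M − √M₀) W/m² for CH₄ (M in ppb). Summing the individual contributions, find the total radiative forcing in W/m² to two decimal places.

CO₂: 5.35 × ln(429/274) = 5.35 × ln(1.56569) = 5.35 × 0.44833 = 2.3986 W/m².
CH₄: 0.036 × (√1725 − √708) = 0.036 × (41.5331 − 26.6083) = 0.036 × 14.9248 = 0.5373 W/m².
Total ΔF = 2.3986 + 0.5373 = 2.9359 W/m².

ΔF = 2.94 W/m²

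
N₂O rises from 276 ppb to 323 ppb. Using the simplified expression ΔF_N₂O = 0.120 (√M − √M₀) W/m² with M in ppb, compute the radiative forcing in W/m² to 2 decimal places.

ΔF = 0.16 W/m²

N₂O: 0.120 × (√323 − √276) = 0.120 × (17.9722 − 16.6132) = 0.120 × 1.3590 = 0.1631 W/m².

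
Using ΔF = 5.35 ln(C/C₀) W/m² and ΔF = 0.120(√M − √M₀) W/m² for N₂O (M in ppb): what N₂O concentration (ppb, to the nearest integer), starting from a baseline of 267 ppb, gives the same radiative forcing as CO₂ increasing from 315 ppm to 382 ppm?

CO₂ forcing: 5.35 × ln(382/315) = 5.35 × 0.192848 = 1.03174 W/m².
Set 0.120(√M − √267) = 1.03174: √M = 1.03174/0.120 + √267 = 8.5978 + 16.3401 = 24.9379.
M = (24.9379)² = 621.90 ppb.

M ≈ 622 ppb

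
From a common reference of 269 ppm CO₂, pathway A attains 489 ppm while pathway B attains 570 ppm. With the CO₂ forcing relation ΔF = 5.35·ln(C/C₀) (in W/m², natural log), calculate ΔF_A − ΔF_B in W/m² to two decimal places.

ΔF_A − ΔF_B = -0.82 W/m²

ΔF_A = 5.35 ln(489/269) = 5.35 × 0.59765 = 3.1974 W/m².
ΔF_B = 5.35 ln(570/269) = 5.35 × 0.75092 = 4.0174 W/m².
Difference: 3.1974 − 4.0174 = -0.8200 W/m².
(Equivalently, ΔF_A − ΔF_B = 5.35 ln(489/570) = 5.35 × -0.15327 = -0.8200 W/m².)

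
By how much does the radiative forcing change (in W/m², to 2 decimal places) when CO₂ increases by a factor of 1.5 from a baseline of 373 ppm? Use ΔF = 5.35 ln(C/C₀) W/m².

Because the forcing depends only on the ratio C/C₀, the initial concentration does not enter.
ΔF = 5.35 × ln(1.5) = 5.35 × 0.40547 = 2.1693 W/m².

ΔF = 2.17 W/m²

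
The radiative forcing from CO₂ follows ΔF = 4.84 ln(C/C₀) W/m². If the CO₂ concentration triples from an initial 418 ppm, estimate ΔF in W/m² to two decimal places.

ΔF = 5.32 W/m²

ΔF = 4.84 × ln(3) = 4.84 × 1.09861 = 5.3173 W/m².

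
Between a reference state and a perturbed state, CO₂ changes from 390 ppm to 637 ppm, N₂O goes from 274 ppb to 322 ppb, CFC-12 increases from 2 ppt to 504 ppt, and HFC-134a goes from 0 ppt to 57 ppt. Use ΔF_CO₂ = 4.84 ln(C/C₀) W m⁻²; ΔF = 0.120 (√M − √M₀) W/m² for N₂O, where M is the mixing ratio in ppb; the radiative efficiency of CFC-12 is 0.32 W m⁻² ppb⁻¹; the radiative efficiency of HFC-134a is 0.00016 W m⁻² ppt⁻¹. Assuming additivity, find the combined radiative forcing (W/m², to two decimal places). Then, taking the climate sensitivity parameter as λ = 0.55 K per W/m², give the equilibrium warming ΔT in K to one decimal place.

ΔF = 2.71 W/m²; ΔT = 1.5 K

CO₂: 4.84 × ln(637/390) = 4.84 × ln(1.63333) = 4.84 × 0.49062 = 2.3746 W/m².
N₂O: 0.120 × (√322 − √274) = 0.120 × (17.9444 − 16.5529) = 0.120 × 1.3915 = 0.1670 W/m².
CFC-12: Δ = 504 − 2 = 502 ppt = 0.502 ppb; ΔF = 0.32 × 0.502 = 0.1606 W/m².
HFC-134a: ΔF = 0.00016 × (57 − 0) = 0.00016 × 57 = 0.0091 W/m².
Total ΔF = 2.3746 + 0.1670 + 0.1606 + 0.0091 = 2.7113 W/m².
ΔT = λ ΔF = 0.55 × 2.71 = 1.4905 K.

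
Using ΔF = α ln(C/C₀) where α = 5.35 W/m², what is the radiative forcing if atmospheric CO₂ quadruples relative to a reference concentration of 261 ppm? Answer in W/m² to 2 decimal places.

ΔF = 7.42 W/m²

Because the forcing depends only on the ratio C/C₀, the initial concentration does not enter.
ΔF = 5.35 × ln(4) = 5.35 × 1.38629 = 7.4167 W/m².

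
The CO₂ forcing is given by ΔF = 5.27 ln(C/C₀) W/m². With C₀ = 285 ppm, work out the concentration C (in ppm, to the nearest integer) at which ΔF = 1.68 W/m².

C ≈ 392 ppm

Set 5.27 ln(C/285) = 1.68, so ln(C/285) = 1.68/5.27 = 0.31879.
Then C/285 = e^0.31879 = 1.37546, giving C = 285 × 1.37546 = 392.01 ppm.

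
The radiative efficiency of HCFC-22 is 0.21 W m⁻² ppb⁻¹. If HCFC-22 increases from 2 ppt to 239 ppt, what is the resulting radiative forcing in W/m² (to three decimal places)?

HCFC-22: Δ = 239 − 2 = 237 ppt = 0.237 ppb; ΔF = 0.21 × 0.237 = 0.0498 W/m².

ΔF = 0.050 W/m²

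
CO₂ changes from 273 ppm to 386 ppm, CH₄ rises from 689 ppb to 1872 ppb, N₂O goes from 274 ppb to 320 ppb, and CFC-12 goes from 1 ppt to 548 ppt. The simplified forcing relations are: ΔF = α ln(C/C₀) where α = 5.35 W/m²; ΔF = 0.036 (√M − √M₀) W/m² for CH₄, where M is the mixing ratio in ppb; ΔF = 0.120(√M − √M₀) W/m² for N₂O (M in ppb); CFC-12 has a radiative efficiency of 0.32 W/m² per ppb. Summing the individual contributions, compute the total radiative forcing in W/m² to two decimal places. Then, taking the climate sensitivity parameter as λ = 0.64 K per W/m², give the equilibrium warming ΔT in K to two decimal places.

CO₂: 5.35 × ln(386/273) = 5.35 × ln(1.41392) = 5.35 × 0.34637 = 1.8531 W/m².
CH₄: 0.036 × (√1872 − √689) = 0.036 × (43.2666 − 26.2488) = 0.036 × 17.0178 = 0.6126 W/m².
N₂O: 0.120 × (√320 − √274) = 0.120 × (17.8885 − 16.5529) = 0.120 × 1.3356 = 0.1603 W/m².
CFC-12: Δ = 548 − 1 = 547 ppt = 0.547 ppb; ΔF = 0.32 × 0.547 = 0.1750 W/m².
Total ΔF = 1.8531 + 0.6126 + 0.1603 + 0.1750 = 2.8010 W/m².
ΔT = λ ΔF = 0.64 × 2.80 = 1.7920 K.

ΔF = 2.80 W/m²; ΔT = 1.79 K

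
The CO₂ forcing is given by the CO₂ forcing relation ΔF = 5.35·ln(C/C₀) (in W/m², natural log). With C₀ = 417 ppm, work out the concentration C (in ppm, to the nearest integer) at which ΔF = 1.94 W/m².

C ≈ 599 ppm

Set 5.35 ln(C/417) = 1.94, so ln(C/417) = 1.94/5.35 = 0.36262.
Then C/417 = e^0.36262 = 1.43709, giving C = 417 × 1.43709 = 599.27 ppm.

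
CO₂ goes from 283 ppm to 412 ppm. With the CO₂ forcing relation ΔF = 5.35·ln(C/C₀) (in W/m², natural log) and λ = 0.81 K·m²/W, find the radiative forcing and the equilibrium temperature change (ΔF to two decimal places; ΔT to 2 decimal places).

CO₂: 5.35 × ln(412/283) = 5.35 × ln(1.45583) = 5.35 × 0.37558 = 2.0094 W/m².
ΔT = λ ΔF = 0.81 × 2.01 = 1.6281 K.

ΔF = 2.01 W/m²; ΔT = 1.63 K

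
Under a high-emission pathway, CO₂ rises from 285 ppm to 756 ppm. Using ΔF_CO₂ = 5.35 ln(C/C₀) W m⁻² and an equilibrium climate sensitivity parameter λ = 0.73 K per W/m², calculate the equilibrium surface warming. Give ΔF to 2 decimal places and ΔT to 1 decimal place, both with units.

ΔF = 5.22 W/m²; ΔT = 3.8 K

CO₂: 5.35 × ln(756/285) = 5.35 × ln(2.65263) = 5.35 × 0.97555 = 5.2192 W/m².
ΔT = λ ΔF = 0.73 × 5.22 = 3.8106 K.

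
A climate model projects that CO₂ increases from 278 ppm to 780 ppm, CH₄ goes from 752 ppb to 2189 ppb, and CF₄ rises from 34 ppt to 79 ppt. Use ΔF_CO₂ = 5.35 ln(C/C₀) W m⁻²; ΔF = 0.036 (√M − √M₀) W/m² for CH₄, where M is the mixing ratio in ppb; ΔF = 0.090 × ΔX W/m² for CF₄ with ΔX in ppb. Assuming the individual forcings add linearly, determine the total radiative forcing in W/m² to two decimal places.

CO₂: 5.35 × ln(780/278) = 5.35 × ln(2.80576) = 5.35 × 1.03167 = 5.5194 W/m².
CH₄: 0.036 × (√2189 − √752) = 0.036 × (46.7868 − 27.4226) = 0.036 × 19.3642 = 0.6971 W/m².
CF₄: Δ = 79 − 34 = 45 ppt = 0.045 ppb; ΔF = 0.090 × 0.045 = 0.0041 W/m².
Total ΔF = 5.5194 + 0.6971 + 0.0041 = 6.2206 W/m².

ΔF = 6.22 W/m²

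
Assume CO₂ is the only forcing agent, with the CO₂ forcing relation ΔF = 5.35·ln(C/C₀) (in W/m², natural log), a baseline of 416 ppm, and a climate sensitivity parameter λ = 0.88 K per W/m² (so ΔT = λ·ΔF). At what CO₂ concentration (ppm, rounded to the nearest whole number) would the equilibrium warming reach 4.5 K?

C ≈ 1082 ppm

Required forcing: ΔF = ΔT/λ = 4.5/0.88 = 5.1136 W/m².
Then ln(C/416) = ΔF/5.35 = 5.1136/5.35 = 0.95581.
So C = 416 × e^0.95581 = 416 × 2.60078 = 1081.92 ppm.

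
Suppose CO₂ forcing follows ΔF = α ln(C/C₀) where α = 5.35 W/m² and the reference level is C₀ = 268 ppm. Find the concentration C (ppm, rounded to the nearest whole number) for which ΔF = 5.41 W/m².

Set 5.35 ln(C/268) = 5.41, so ln(C/268) = 5.41/5.35 = 1.01121.
Then C/268 = e^1.01121 = 2.74893, giving C = 268 × 2.74893 = 736.71 ppm.

C ≈ 737 ppm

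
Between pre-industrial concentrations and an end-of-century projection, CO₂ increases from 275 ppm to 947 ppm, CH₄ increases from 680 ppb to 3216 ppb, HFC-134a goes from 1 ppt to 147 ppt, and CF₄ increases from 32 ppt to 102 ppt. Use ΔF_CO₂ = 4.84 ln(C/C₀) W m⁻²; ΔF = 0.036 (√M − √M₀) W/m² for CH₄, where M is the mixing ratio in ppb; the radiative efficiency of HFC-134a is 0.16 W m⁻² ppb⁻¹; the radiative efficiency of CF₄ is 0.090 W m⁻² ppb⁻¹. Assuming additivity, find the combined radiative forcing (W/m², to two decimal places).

CO₂: 4.84 × ln(947/275) = 4.84 × ln(3.44364) = 4.84 × 1.23653 = 5.9848 W/m².
CH₄: 0.036 × (√3216 − √680) = 0.036 × (56.7098 − 26.0768) = 0.036 × 30.6330 = 1.1028 W/m².
HFC-134a: Δ = 147 − 1 = 146 ppt = 0.146 ppb; ΔF = 0.16 × 0.146 = 0.0234 W/m².
CF₄: Δ = 102 − 32 = 70 ppt = 0.070 ppb; ΔF = 0.090 × 0.070 = 0.0063 W/m².
Total ΔF = 5.9848 + 1.1028 + 0.0234 + 0.0063 = 7.1173 W/m².

ΔF = 7.12 W/m²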